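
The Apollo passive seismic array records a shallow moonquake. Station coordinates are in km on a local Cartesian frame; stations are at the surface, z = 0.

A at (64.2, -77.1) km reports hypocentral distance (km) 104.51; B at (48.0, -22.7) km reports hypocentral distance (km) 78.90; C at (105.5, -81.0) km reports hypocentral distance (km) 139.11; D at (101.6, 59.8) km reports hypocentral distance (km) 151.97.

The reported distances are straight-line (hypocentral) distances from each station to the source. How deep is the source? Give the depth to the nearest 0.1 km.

Each station gives a sphere (x−x_i)² + (y−y_i)² + z² = d_i² (stations at z=0).
Subtracting the A sphere from B and C: z² cancels, leaving linear equations in x and y:
-32.4 x + 108.8 y = -2549.63
82.6 x − 7.8 y = -804.05
Solving: x ≈ -12.293, y ≈ -27.095 km (keep extra digits for the depth step; rounded: -12.3, -27.1).
Then from the A sphere: z² = 104.51² − (x − 64.2)² − (y + 77.1)² with x = -12.293, y = -27.095, so z ≈ 50.702 ≈ 50.7 km.

z ≈ 50.7 km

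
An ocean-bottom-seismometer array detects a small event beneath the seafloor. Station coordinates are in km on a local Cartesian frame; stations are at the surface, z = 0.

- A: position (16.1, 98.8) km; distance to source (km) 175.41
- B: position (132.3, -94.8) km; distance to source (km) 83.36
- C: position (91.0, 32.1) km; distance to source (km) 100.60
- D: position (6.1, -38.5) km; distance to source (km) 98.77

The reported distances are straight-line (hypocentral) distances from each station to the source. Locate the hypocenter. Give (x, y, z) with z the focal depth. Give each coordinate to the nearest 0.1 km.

x ≈ 86.9 km, y ≈ -51.9 km, depth ≈ 55.2 km

Each station gives a sphere (x−x_i)² + (y−y_i)² + z² = d_i² (stations at z=0).
Subtracting the A sphere from B and C: z² cancels, leaving linear equations in x and y:
232.4 x − 387.2 y = 40289.46
149.8 x − 133.4 y = 19939.07
Solving: x ≈ 86.880, y ≈ -51.907 km (keep extra digits for the depth step; rounded: 86.9, -51.9).
Then from the A sphere: z² = 175.41² − (x − 16.1)² − (y − 98.8)² with x = 86.880, y = -51.907, so z ≈ 55.193 ≈ 55.2 km.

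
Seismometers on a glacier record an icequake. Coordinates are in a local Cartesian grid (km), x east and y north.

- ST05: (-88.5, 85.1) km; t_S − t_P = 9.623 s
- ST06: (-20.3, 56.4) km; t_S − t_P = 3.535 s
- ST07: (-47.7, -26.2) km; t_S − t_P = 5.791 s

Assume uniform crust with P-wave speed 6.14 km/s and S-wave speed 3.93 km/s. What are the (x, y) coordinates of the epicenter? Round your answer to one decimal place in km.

Distance from S−P lag: d = Δt · v_P v_S / (v_P − v_S) = Δt · (6.14·3.93)/(6.14−3.93) ≈ 10.9186·Δt.
So d_ST05 = 105.07, d_ST06 = 38.60, d_ST07 = 63.23 km.
Circle about each station: (x + 88.5)² + (y − 85.1)² = 105.07²; (x + 20.3)² + (y − 56.4)² = 38.60²; (x + 47.7)² + (y + 26.2)² = 63.23².
Subtracting the ST05 equation from the ST06 and ST07 equations removes the quadratic terms:
136.4 x − 57.4 y = -1931.47
81.6 x − 222.6 y = -5070.86
Solving the 2×2 system: x ≈ -5.4, y ≈ 20.8 km.

-5.4 km east, 20.8 km north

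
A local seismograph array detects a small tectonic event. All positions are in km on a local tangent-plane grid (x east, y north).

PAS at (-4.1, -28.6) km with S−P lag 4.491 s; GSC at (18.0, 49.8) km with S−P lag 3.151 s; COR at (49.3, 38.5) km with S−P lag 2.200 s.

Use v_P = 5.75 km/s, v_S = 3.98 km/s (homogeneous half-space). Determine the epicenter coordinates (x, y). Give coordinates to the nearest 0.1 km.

x ≈ 36.1 km, y ≈ 13.3 km

Distance from S−P lag: d = Δt · v_P v_S / (v_P − v_S) = Δt · (5.75·3.98)/(5.75−3.98) ≈ 12.9294·Δt.
So d_PAS = 58.07, d_GSC = 40.74, d_COR = 28.44 km.
Circle about each station: (x + 4.1)² + (y + 28.6)² = 58.07²; (x − 18.0)² + (y − 49.8)² = 40.74²; (x − 49.3)² + (y − 38.5)² = 28.44².
Subtracting pairs of circle equations eliminates x²+y² and gives linear equations (the radical axes):
44.2 x + 156.8 y = 3681.65
106.8 x + 134.2 y = 5641.26
Solving the 2×2 system: x ≈ 36.1, y ≈ 13.3 km.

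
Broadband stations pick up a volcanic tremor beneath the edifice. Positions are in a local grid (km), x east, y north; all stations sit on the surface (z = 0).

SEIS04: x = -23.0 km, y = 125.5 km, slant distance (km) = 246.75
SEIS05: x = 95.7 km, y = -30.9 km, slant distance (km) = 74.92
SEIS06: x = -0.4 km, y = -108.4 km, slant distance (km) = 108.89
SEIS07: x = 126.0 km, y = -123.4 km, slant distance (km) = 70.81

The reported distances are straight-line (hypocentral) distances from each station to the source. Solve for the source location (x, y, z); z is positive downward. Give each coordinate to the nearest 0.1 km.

Each station gives a sphere (x−x_i)² + (y−y_i)² + z² = d_i² (stations at z=0).
Subtracting the SEIS04 sphere from SEIS05 and SEIS06: z² cancels, leaving linear equations in x and y:
237.4 x − 312.8 y = 49106.61
45.2 x − 467.8 y = 44500.00
Solving: x ≈ 93.404, y ≈ -86.101 km (keep extra digits for the depth step; rounded: 93.4, -86.1).
Then from the SEIS04 sphere: z² = 246.75² − (x + 23.0)² − (y − 125.5)² with x = 93.404, y = -86.101, so z ≈ 50.603 ≈ 50.6 km.
Check against SEIS07 (with the unrounded solution): distance 70.81 ≈ 70.81 km. ✓

x ≈ 93.4 km, y ≈ -86.1 km, depth ≈ 50.6 km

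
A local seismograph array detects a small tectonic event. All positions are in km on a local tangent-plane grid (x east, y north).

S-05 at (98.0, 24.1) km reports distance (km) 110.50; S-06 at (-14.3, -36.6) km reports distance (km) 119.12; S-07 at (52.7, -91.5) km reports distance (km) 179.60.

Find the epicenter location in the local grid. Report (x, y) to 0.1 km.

x ≈ 3.4 km, y ≈ 81.2 km

Circle about each station: (x − 98.0)² + (y − 24.1)² = 110.50²; (x + 14.3)² + (y + 36.6)² = 119.12²; (x − 52.7)² + (y + 91.5)² = 179.60².
Subtracting the S-05 equation from the S-06 and S-07 equations removes the quadratic terms:
-224.6 x − 121.4 y = -10620.08
-90.6 x − 231.2 y = -19081.18
Solving the 2×2 system: x ≈ 3.4, y ≈ 81.2 km.
Check against S-05 (with the unrounded x, y): √((x − 98.0)²+(y − 24.1)²) = 110.50 ≈ 110.50 km. ✓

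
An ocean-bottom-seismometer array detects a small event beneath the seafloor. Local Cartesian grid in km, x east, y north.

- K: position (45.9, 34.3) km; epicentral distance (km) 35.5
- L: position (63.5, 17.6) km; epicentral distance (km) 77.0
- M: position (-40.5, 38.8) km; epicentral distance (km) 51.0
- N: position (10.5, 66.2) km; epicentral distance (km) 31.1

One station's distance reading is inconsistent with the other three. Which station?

L

Solve using three stations at a time. Using K, M, N (subtract circle equations pairwise → linear system) gives (x, y) ≈ (10.4, 35.1).
Distances from that point to each station vs reported:
  K: calculated 35.5 vs reported 35.5 → residual 0.0 km
  L: calculated 55.9 vs reported 77.0 → residual 21.1 km
  M: calculated 51.0 vs reported 51.0 → residual 0.0 km
  N: calculated 31.1 vs reported 31.1 → residual 0.0 km
K, M, N are mutually consistent (residuals ≈ 0); L is off by 21.1 km.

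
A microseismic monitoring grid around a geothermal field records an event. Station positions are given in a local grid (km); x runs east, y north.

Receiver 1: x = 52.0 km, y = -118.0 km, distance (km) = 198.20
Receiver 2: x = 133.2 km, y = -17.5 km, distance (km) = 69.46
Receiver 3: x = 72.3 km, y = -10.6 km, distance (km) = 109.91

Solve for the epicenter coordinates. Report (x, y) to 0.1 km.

x ≈ 168.7 km, y ≈ 42.2 km

Circle about each station: (x − 52.0)² + (y + 118.0)² = 198.20²; (x − 133.2)² + (y + 17.5)² = 69.46²; (x − 72.3)² + (y + 10.6)² = 109.91².
Subtracting pairs of circle equations eliminates x²+y² and gives linear equations (the radical axes):
162.4 x + 201.0 y = 35879.04
40.6 x + 214.8 y = 15914.68
Solving the 2×2 system: x ≈ 168.7, y ≈ 42.2 km.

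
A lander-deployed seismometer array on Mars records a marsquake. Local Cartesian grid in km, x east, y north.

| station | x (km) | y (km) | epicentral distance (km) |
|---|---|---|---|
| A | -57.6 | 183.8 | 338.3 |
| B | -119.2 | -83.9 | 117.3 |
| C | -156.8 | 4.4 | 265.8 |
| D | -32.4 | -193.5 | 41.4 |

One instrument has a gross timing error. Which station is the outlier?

Solve using three stations at a time. Using A, B, D (subtract circle equations pairwise → linear system) gives (x, y) ≈ (-24.3, -152.9).
Distances from that point to each station vs reported:
  A: calculated 338.3 vs reported 338.3 → residual 0.0 km
  B: calculated 117.3 vs reported 117.3 → residual 0.0 km
  C: calculated 205.6 vs reported 265.8 → residual 60.2 km
  D: calculated 41.4 vs reported 41.4 → residual 0.0 km
A, B, D are mutually consistent (residuals ≈ 0); C is off by 60.2 km.

C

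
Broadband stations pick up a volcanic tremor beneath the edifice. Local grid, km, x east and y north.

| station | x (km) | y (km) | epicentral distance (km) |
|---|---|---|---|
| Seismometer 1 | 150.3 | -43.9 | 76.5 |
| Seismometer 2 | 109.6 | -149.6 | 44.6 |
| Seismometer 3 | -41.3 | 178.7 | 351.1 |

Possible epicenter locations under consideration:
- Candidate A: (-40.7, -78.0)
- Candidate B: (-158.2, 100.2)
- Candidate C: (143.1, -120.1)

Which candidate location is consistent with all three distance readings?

Candidate C

For each candidate, compare |candidate − station| to the reported distance:
Candidate A: residuals Seismometer 1 117.5, Seismometer 2 121.9, Seismometer 3 94.4 → max 121.9 km
Candidate B: residuals Seismometer 1 264.0, Seismometer 2 321.6, Seismometer 3 210.3 → max 321.6 km
Candidate C: residuals Seismometer 1 0.0, Seismometer 2 0.0, Seismometer 3 0.0 → max 0.0 km
Only Candidate C has all residuals ≈ 0.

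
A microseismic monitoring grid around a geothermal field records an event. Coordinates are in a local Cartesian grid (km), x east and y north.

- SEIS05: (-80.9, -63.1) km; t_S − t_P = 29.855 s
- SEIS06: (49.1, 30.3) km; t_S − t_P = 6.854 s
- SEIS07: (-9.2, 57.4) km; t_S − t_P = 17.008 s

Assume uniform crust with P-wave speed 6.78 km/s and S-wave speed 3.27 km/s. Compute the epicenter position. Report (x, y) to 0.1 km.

(90.1, 16.4)

Distance from S−P lag: d = Δt · v_P v_S / (v_P − v_S) = Δt · (6.78·3.27)/(6.78−3.27) ≈ 6.3164·Δt.
So d_SEIS05 = 188.58, d_SEIS06 = 43.29, d_SEIS07 = 107.43 km.
Circle about each station: (x + 80.9)² + (y + 63.1)² = 188.58²; (x − 49.1)² + (y − 30.3)² = 43.29²; (x + 9.2)² + (y − 57.4)² = 107.43².
Subtracting pairs of circle equations eliminates x²+y² and gives linear equations (the radical axes):
260.0 x + 186.8 y = 26490.87
143.4 x + 241.0 y = 16874.19
Solving the 2×2 system: x ≈ 90.1, y ≈ 16.4 km.
Check against SEIS05 (with the unrounded x, y): √((x + 80.9)²+(y + 63.1)²) = 188.58 ≈ 188.58 km. ✓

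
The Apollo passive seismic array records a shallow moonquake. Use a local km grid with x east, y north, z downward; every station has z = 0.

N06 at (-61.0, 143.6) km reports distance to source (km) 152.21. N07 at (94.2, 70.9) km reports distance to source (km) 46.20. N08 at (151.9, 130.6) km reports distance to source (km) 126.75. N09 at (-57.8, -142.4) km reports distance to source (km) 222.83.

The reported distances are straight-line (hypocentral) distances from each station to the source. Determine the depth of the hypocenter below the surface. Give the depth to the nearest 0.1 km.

depth ≈ 14.6 km

Each station gives a sphere (x−x_i)² + (y−y_i)² + z² = d_i² (stations at z=0).
Subtracting the N06 sphere from N07 and N08: z² cancels, leaving linear equations in x and y:
310.4 x − 145.4 y = 10591.93
425.8 x − 26.0 y = 22890.33
Solving: x ≈ 56.702, y ≈ 48.200 km (keep extra digits for the depth step; rounded: 56.7, 48.2).
Then from the N06 sphere: z² = 152.21² − (x + 61.0)² − (y − 143.6)² with x = 56.702, y = 48.200, so z ≈ 14.593 ≈ 14.6 km.
Check against N09 (with the unrounded solution): distance 222.83 ≈ 222.83 km. ✓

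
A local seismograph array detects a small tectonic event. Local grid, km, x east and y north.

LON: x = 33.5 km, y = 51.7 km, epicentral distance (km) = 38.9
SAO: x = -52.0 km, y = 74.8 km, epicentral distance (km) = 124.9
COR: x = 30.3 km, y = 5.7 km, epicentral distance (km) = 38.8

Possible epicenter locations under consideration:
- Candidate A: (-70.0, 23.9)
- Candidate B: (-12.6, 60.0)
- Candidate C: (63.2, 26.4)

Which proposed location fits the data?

For each candidate, compare |candidate − station| to the reported distance:
Candidate A: residuals LON 68.3, SAO 70.9, COR 63.1 → max 70.9 km
Candidate B: residuals LON 7.9, SAO 82.8, COR 30.4 → max 82.8 km
Candidate C: residuals LON 0.1, SAO 0.1, COR 0.1 → max 0.1 km
Only Candidate C has all residuals ≈ 0.

Candidate C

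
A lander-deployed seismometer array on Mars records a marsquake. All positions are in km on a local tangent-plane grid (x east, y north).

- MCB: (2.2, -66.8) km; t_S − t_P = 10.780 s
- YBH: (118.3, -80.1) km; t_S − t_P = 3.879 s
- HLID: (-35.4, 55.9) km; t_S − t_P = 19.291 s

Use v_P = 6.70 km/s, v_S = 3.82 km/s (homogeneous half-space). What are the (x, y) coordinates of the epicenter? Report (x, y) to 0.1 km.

97.0 km east, -53.0 km north

Distance from S−P lag: d = Δt · v_P v_S / (v_P − v_S) = Δt · (6.70·3.82)/(6.70−3.82) ≈ 8.8868·Δt.
So d_MCB = 95.80, d_YBH = 34.47, d_HLID = 171.44 km.
Circle about each station: (x − 2.2)² + (y + 66.8)² = 95.80²; (x − 118.3)² + (y + 80.1)² = 34.47²; (x + 35.4)² + (y − 55.9)² = 171.44².
Subtracting the MCB equation from the YBH and HLID equations removes the quadratic terms:
232.2 x − 26.6 y = 23933.28
-75.2 x + 245.4 y = -20303.14
Solving the 2×2 system: x ≈ 97.0, y ≈ -53.0 km.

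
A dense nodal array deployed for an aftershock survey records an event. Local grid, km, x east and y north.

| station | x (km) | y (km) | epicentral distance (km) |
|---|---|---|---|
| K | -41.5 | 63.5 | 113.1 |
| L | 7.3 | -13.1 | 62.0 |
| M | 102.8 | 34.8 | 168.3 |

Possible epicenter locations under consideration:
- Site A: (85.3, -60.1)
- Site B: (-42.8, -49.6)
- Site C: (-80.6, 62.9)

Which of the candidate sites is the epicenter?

Site B

For each candidate, compare |candidate − station| to the reported distance:
Site A: residuals K 64.0, L 29.1, M 71.8 → max 71.8 km
Site B: residuals K 0.0, L 0.0, M 0.0 → max 0.0 km
Site C: residuals K 74.0, L 54.2, M 17.2 → max 74.0 km
Only Site B has all residuals ≈ 0.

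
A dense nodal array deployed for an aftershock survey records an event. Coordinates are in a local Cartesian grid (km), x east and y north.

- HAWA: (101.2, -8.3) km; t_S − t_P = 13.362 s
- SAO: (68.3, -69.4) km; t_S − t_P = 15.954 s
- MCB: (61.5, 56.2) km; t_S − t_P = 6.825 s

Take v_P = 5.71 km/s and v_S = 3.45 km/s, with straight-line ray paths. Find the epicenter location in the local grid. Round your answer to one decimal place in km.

Distance from S−P lag: d = Δt · v_P v_S / (v_P − v_S) = Δt · (5.71·3.45)/(5.71−3.45) ≈ 8.7166·Δt.
So d_HAWA = 116.47, d_SAO = 139.06, d_MCB = 59.49 km.
Circle about each station: (x − 101.2)² + (y + 8.3)² = 116.47²; (x − 68.3)² + (y + 69.4)² = 139.06²; (x − 61.5)² + (y − 56.2)² = 59.49².
Subtracting the HAWA equation from the SAO and MCB equations removes the quadratic terms:
-65.8 x − 122.2 y = -6601.50
-79.4 x + 129.0 y = 6656.56
Solving the 2×2 system: x ≈ 2.1, y ≈ 52.9 km.

(2.1, 52.9)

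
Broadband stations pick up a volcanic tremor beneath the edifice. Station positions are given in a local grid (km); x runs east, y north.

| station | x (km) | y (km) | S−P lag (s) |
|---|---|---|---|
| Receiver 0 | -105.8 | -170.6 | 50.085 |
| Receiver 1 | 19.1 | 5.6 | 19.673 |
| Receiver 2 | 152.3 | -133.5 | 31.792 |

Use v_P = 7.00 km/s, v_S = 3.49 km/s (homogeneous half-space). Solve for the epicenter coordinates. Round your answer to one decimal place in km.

Distance from S−P lag: d = Δt · v_P v_S / (v_P − v_S) = Δt · (7.00·3.49)/(7.00−3.49) ≈ 6.9601·Δt.
So d_Receiver 0 = 348.60, d_Receiver 1 = 136.93, d_Receiver 2 = 221.28 km.
Circle about each station: (x + 105.8)² + (y + 170.6)² = 348.60²; (x − 19.1)² + (y − 5.6)² = 136.93²; (x − 152.3)² + (y + 133.5)² = 221.28².
Subtracting the Receiver 0 equation from the Receiver 1 and Receiver 2 equations removes the quadratic terms:
249.8 x + 352.4 y = 62870.31
516.2 x + 74.2 y = 73276.66
Solving the 2×2 system: x ≈ 129.5, y ≈ 86.6 km.

x ≈ 129.5 km, y ≈ 86.6 km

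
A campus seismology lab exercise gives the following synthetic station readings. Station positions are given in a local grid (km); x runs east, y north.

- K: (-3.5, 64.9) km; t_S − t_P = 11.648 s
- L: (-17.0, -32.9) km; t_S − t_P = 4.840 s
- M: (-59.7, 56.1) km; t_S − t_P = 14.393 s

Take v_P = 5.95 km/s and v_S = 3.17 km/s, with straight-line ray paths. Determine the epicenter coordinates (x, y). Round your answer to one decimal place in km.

Distance from S−P lag: d = Δt · v_P v_S / (v_P − v_S) = Δt · (5.95·3.17)/(5.95−3.17) ≈ 6.7847·Δt.
So d_K = 79.03, d_L = 32.84, d_M = 97.65 km.
Circle about each station: (x + 3.5)² + (y − 64.9)² = 79.03²; (x + 17.0)² + (y + 32.9)² = 32.84²; (x + 59.7)² + (y − 56.1)² = 97.65².
Subtracting the K equation from the L and M equations removes the quadratic terms:
-27.0 x − 195.6 y = 2314.43
-112.4 x − 17.6 y = -802.74
Solving the 2×2 system: x ≈ 9.2, y ≈ -13.1 km.

(9.2, -13.1)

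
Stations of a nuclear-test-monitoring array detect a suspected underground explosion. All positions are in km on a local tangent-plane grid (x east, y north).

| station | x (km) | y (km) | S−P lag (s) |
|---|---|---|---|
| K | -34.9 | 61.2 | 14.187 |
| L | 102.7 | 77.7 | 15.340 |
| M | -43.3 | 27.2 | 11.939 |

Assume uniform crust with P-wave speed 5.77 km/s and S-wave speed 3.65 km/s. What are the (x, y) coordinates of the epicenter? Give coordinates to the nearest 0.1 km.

x ≈ 37.2 km, y ≈ -59.9 km

Distance from S−P lag: d = Δt · v_P v_S / (v_P − v_S) = Δt · (5.77·3.65)/(5.77−3.65) ≈ 9.9342·Δt.
So d_K = 140.94, d_L = 152.39, d_M = 118.60 km.
Circle about each station: (x + 34.9)² + (y − 61.2)² = 140.94²; (x − 102.7)² + (y − 77.7)² = 152.39²; (x + 43.3)² + (y − 27.2)² = 118.60².
Subtracting pairs of circle equations eliminates x²+y² and gives linear equations (the radical axes):
275.2 x + 33.0 y = 8262.50
-16.8 x − 68.0 y = 3449.40
Solving the 2×2 system: x ≈ 37.2, y ≈ -59.9 km.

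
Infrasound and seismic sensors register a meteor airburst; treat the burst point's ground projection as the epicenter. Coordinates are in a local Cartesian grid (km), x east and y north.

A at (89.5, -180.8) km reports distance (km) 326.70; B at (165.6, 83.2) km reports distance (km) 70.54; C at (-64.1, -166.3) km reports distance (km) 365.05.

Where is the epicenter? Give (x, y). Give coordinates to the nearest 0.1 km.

x ≈ 129.0 km, y ≈ 143.5 km

Circle about each station: (x − 89.5)² + (y + 180.8)² = 326.70²; (x − 165.6)² + (y − 83.2)² = 70.54²; (x + 64.1)² + (y + 166.3)² = 365.05².
Subtracting the A equation from the B and C equations removes the quadratic terms:
152.2 x + 528.0 y = 95403.71
-307.2 x + 29.0 y = -35463.00
Solving the 2×2 system: x ≈ 129.0, y ≈ 143.5 km.
Check against A (with the unrounded x, y): √((x − 89.5)²+(y + 180.8)²) = 326.70 ≈ 326.70 km. ✓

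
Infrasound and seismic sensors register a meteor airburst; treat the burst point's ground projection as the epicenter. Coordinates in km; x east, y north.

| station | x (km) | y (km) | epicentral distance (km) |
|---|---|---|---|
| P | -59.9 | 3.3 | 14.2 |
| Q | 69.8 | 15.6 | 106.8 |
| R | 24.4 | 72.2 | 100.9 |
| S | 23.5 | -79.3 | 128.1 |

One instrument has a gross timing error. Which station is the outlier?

Solve using three stations at a time. Using P, R, S (subtract circle equations pairwise → linear system) gives (x, y) ≈ (-60.4, 17.5).
Distances from that point to each station vs reported:
  P: calculated 14.2 vs reported 14.2 → residual 0.0 km
  Q: calculated 130.2 vs reported 106.8 → residual 23.4 km
  R: calculated 100.9 vs reported 100.9 → residual 0.0 km
  S: calculated 128.1 vs reported 128.1 → residual 0.0 km
P, R, S are mutually consistent (residuals ≈ 0); Q is off by 23.4 km.

Q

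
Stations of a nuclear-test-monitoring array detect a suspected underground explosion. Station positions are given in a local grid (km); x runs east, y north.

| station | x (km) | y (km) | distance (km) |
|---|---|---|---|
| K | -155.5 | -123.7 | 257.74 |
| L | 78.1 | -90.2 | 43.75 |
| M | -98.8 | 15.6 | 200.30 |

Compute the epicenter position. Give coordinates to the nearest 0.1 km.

Circle about each station: (x + 155.5)² + (y + 123.7)² = 257.74²; (x − 78.1)² + (y + 90.2)² = 43.75²; (x + 98.8)² + (y − 15.6)² = 200.30².
Subtracting the K equation from the L and M equations removes the quadratic terms:
467.2 x + 67.0 y = 39269.56
113.4 x + 278.6 y = -3167.32
Solving the 2×2 system: x ≈ 91.0, y ≈ -48.4 km.

x ≈ 91.0 km, y ≈ -48.4 km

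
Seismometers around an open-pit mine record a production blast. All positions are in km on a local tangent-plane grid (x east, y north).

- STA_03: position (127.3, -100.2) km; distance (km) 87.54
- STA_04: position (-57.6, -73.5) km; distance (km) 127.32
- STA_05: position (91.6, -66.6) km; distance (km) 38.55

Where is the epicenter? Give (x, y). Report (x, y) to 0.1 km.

Circle about each station: (x − 127.3)² + (y + 100.2)² = 87.54²; (x + 57.6)² + (y + 73.5)² = 127.32²; (x − 91.6)² + (y + 66.6)² = 38.55².
Subtracting the STA_03 equation from the STA_04 and STA_05 equations removes the quadratic terms:
-369.8 x + 53.4 y = -26072.45
-71.4 x + 67.2 y = -7242.06
Solving the 2×2 system: x ≈ 64.9, y ≈ -38.8 km.

x ≈ 64.9 km, y ≈ -38.8 km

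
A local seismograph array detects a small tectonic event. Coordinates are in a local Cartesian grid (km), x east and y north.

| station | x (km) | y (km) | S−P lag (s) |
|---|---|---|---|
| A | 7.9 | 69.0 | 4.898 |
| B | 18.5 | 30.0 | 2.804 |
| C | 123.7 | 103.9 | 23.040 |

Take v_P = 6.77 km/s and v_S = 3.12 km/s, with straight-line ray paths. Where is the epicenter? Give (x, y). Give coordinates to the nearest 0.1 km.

x ≈ 6.3 km, y ≈ 40.7 km

Distance from S−P lag: d = Δt · v_P v_S / (v_P − v_S) = Δt · (6.77·3.12)/(6.77−3.12) ≈ 5.7870·Δt.
So d_A = 28.34, d_B = 16.23, d_C = 133.33 km.
Circle about each station: (x − 7.9)² + (y − 69.0)² = 28.34²; (x − 18.5)² + (y − 30.0)² = 16.23²; (x − 123.7)² + (y − 103.9)² = 133.33².
Subtracting the A equation from the B and C equations removes the quadratic terms:
21.2 x − 78.0 y = -3041.42
231.6 x + 69.8 y = 4299.76
Solving the 2×2 system: x ≈ 6.3, y ≈ 40.7 km.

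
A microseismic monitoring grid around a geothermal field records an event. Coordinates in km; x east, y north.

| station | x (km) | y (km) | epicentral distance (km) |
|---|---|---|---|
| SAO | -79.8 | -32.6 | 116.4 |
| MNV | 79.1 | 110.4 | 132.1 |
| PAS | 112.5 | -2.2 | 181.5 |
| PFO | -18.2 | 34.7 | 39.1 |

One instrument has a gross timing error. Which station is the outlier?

PFO

Solve using three stations at a time. Using SAO, MNV, PAS (subtract circle equations pairwise → linear system) gives (x, y) ≈ (-49.4, 79.8).
Distances from that point to each station vs reported:
  SAO: calculated 116.4 vs reported 116.4 → residual 0.0 km
  MNV: calculated 132.1 vs reported 132.1 → residual 0.0 km
  PAS: calculated 181.5 vs reported 181.5 → residual 0.0 km
  PFO: calculated 54.9 vs reported 39.1 → residual 15.8 km
SAO, MNV, PAS are mutually consistent (residuals ≈ 0); PFO is off by 15.8 km.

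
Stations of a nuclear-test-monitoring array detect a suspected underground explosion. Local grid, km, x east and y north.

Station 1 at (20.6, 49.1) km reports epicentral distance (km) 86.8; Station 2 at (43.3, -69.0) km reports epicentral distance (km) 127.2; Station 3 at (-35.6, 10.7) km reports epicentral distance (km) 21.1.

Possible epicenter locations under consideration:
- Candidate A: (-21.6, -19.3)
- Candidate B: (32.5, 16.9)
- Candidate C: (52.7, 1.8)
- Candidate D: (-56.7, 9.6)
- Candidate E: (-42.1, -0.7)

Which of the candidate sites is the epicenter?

For each candidate, compare |candidate − station| to the reported distance:
Candidate A: residuals Station 1 6.4, Station 2 45.5, Station 3 12.0 → max 45.5 km
Candidate B: residuals Station 1 52.5, Station 2 40.6, Station 3 47.3 → max 52.5 km
Candidate C: residuals Station 1 29.6, Station 2 55.8, Station 3 67.6 → max 67.6 km
Candidate D: residuals Station 1 0.0, Station 2 0.0, Station 3 0.0 → max 0.0 km
Candidate E: residuals Station 1 6.7, Station 2 17.8, Station 3 8.0 → max 17.8 km
Only Candidate D has all residuals ≈ 0.

Candidate D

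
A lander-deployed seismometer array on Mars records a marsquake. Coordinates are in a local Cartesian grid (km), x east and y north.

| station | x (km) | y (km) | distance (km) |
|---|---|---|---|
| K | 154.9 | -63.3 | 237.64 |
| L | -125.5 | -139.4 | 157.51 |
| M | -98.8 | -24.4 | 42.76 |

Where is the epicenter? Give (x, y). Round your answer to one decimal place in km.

Circle about each station: (x − 154.9)² + (y + 63.3)² = 237.64²; (x + 125.5)² + (y + 139.4)² = 157.51²; (x + 98.8)² + (y + 24.4)² = 42.76².
Subtracting the K equation from the L and M equations removes the quadratic terms:
-560.8 x − 152.2 y = 38845.08
-507.4 x + 77.8 y = 37000.25
Solving the 2×2 system: x ≈ -71.6, y ≈ 8.6 km.

x ≈ -71.6 km, y ≈ 8.6 km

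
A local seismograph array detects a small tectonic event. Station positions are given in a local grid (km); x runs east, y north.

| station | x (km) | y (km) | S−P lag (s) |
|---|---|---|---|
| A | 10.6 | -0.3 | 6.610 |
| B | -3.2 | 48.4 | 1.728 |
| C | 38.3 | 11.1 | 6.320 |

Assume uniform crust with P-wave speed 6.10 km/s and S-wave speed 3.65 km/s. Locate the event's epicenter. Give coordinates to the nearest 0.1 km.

x ≈ 7.7 km, y ≈ 59.7 km

Distance from S−P lag: d = Δt · v_P v_S / (v_P − v_S) = Δt · (6.10·3.65)/(6.10−3.65) ≈ 9.0878·Δt.
So d_A = 60.07, d_B = 15.70, d_C = 57.43 km.
Circle about each station: (x − 10.6)² + (y + 0.3)² = 60.07²; (x + 3.2)² + (y − 48.4)² = 15.70²; (x − 38.3)² + (y − 11.1)² = 57.43².
Subtracting pairs of circle equations eliminates x²+y² and gives linear equations (the radical axes):
-27.6 x + 97.4 y = 5602.26
55.4 x + 22.8 y = 1787.85
Solving the 2×2 system: x ≈ 7.7, y ≈ 59.7 km.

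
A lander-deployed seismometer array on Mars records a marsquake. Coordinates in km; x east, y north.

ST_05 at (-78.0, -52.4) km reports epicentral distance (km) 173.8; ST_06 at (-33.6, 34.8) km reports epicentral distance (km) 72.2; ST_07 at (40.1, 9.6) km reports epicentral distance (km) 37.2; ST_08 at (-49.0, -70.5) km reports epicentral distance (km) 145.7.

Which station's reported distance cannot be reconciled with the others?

Solve using three stations at a time. Using ST_06, ST_07, ST_08 (subtract circle equations pairwise → linear system) gives (x, y) ≈ (37.6, 46.7).
Distances from that point to each station vs reported:
  ST_05: calculated 152.2 vs reported 173.8 → residual 21.6 km
  ST_06: calculated 72.2 vs reported 72.2 → residual 0.0 km
  ST_07: calculated 37.1 vs reported 37.2 → residual 0.1 km
  ST_08: calculated 145.7 vs reported 145.7 → residual 0.0 km
ST_06, ST_07, ST_08 are mutually consistent (residuals ≈ 0); ST_05 is off by 21.6 km.

ST_05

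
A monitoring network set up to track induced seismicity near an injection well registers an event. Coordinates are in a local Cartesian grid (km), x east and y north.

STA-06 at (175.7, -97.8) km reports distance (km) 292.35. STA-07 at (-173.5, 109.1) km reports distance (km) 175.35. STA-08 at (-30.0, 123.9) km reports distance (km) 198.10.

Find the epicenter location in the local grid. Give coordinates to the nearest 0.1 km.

(-113.6, -55.7)

Circle about each station: (x − 175.7)² + (y + 97.8)² = 292.35²; (x + 173.5)² + (y − 109.1)² = 175.35²; (x + 30.0)² + (y − 123.9)² = 198.10².
Subtracting the STA-06 equation from the STA-07 and STA-08 equations removes the quadratic terms:
-698.4 x + 413.8 y = 56290.63
-411.4 x + 443.4 y = 22040.79
Solving the 2×2 system: x ≈ -113.6, y ≈ -55.7 km.
Check against STA-06 (with the unrounded x, y): √((x − 175.7)²+(y + 97.8)²) = 292.34 ≈ 292.35 km. ✓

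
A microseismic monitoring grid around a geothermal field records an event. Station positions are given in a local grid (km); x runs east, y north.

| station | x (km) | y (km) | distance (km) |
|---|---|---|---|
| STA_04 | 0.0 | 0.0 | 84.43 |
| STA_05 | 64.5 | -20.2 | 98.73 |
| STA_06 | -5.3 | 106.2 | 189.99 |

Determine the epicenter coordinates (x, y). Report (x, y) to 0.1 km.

Circle about each station: x² + y² = 84.43²; (x − 64.5)² + (y + 20.2)² = 98.73²; (x + 5.3)² + (y − 106.2)² = 189.99².
Subtracting the STA_04 equation from the STA_05 and STA_06 equations removes the quadratic terms:
129.0 x − 40.4 y = 1949.10
-10.6 x + 212.4 y = -17661.25
Solving the 2×2 system: x ≈ -11.1, y ≈ -83.7 km.

-11.1 km east, -83.7 km north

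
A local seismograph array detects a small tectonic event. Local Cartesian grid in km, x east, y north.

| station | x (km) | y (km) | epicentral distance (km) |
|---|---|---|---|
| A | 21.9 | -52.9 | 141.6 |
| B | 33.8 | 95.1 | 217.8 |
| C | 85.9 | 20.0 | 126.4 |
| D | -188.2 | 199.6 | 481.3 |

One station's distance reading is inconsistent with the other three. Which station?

Solve using three stations at a time. Using A, B, C (subtract circle equations pairwise → linear system) gives (x, y) ≈ (160.5, -82.1).
Distances from that point to each station vs reported:
  A: calculated 141.6 vs reported 141.6 → residual 0.0 km
  B: calculated 217.8 vs reported 217.8 → residual 0.0 km
  C: calculated 126.4 vs reported 126.4 → residual 0.0 km
  D: calculated 448.3 vs reported 481.3 → residual 33.0 km
A, B, C are mutually consistent (residuals ≈ 0); D is off by 33.0 km.

D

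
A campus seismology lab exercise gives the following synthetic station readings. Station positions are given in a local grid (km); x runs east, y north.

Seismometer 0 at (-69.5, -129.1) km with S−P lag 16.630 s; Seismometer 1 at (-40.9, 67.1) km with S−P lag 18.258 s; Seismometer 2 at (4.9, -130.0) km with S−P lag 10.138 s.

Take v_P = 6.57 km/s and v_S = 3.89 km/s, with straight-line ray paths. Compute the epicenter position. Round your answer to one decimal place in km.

74.7 km east, -63.1 km north

Distance from S−P lag: d = Δt · v_P v_S / (v_P − v_S) = Δt · (6.57·3.89)/(6.57−3.89) ≈ 9.5363·Δt.
So d_Seismometer 0 = 158.59, d_Seismometer 1 = 174.11, d_Seismometer 2 = 96.68 km.
Circle about each station: (x + 69.5)² + (y + 129.1)² = 158.59²; (x + 40.9)² + (y − 67.1)² = 174.11²; (x − 4.9)² + (y + 130.0)² = 96.68².
Subtracting the Seismometer 0 equation from the Seismometer 1 and Seismometer 2 equations removes the quadratic terms:
57.2 x + 392.4 y = -20485.34
148.8 x − 1.8 y = 11230.72
Solving the 2×2 system: x ≈ 74.7, y ≈ -63.1 km.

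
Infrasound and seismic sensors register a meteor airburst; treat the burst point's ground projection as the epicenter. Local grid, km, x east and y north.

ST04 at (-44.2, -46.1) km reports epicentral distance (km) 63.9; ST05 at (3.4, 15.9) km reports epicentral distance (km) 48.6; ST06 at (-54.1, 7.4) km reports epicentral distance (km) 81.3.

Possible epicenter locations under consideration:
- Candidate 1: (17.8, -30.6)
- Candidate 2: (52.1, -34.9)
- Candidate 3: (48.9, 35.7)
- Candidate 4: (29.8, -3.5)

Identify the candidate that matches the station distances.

Candidate 1

For each candidate, compare |candidate − station| to the reported distance:
Candidate 1: residuals ST04 0.0, ST05 0.1, ST06 0.0 → max 0.1 km
Candidate 2: residuals ST04 33.0, ST05 21.8, ST06 33.0 → max 33.0 km
Candidate 3: residuals ST04 60.0, ST05 1.0, ST06 25.5 → max 60.0 km
Candidate 4: residuals ST04 21.5, ST05 15.8, ST06 3.3 → max 21.5 km
Only Candidate 1 has all residuals ≈ 0.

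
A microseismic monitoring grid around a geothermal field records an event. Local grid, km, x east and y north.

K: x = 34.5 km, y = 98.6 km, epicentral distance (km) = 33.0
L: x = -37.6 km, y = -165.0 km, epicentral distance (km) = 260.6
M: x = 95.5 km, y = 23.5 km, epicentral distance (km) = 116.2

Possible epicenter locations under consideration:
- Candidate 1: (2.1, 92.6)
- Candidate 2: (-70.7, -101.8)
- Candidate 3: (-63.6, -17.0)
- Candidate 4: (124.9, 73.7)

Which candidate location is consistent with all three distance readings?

Candidate 1

For each candidate, compare |candidate − station| to the reported distance:
Candidate 1: residuals K 0.0, L 0.0, M 0.0 → max 0.0 km
Candidate 2: residuals K 193.3, L 189.3, M 91.9 → max 193.3 km
Candidate 3: residuals K 118.6, L 110.3, M 48.0 → max 118.6 km
Candidate 4: residuals K 60.8, L 28.2, M 58.0 → max 60.8 km
Only Candidate 1 has all residuals ≈ 0.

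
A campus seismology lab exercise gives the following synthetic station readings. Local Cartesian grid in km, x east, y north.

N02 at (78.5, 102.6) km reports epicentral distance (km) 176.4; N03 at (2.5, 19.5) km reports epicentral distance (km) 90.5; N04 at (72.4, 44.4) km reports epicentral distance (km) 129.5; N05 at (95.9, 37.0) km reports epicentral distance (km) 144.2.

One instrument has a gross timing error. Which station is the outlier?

Solve using three stations at a time. Using N02, N04, N05 (subtract circle equations pairwise → linear system) gives (x, y) ≈ (-26.6, -39.1).
Distances from that point to each station vs reported:
  N02: calculated 176.4 vs reported 176.4 → residual 0.0 km
  N03: calculated 65.4 vs reported 90.5 → residual 25.1 km
  N04: calculated 129.5 vs reported 129.5 → residual 0.0 km
  N05: calculated 144.2 vs reported 144.2 → residual 0.0 km
N02, N04, N05 are mutually consistent (residuals ≈ 0); N03 is off by 25.1 km.

N03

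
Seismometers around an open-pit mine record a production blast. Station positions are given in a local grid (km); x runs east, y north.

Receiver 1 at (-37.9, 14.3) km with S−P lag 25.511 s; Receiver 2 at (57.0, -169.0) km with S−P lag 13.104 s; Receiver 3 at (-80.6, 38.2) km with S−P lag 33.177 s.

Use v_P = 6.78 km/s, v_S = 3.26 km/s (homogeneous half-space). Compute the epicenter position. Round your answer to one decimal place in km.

82.9 km east, -90.9 km north

Distance from S−P lag: d = Δt · v_P v_S / (v_P − v_S) = Δt · (6.78·3.26)/(6.78−3.26) ≈ 6.2792·Δt.
So d_Receiver 1 = 160.19, d_Receiver 2 = 82.28, d_Receiver 3 = 208.33 km.
Circle about each station: (x + 37.9)² + (y − 14.3)² = 160.19²; (x − 57.0)² + (y + 169.0)² = 82.28²; (x + 80.6)² + (y − 38.2)² = 208.33².
Subtracting pairs of circle equations eliminates x²+y² and gives linear equations (the radical axes):
189.8 x − 366.6 y = 49059.94
-85.4 x + 47.8 y = -11425.85
Solving the 2×2 system: x ≈ 82.9, y ≈ -90.9 km.
Check against Receiver 1 (with the unrounded x, y): √((x + 37.9)²+(y − 14.3)²) = 160.20 ≈ 160.19 km. ✓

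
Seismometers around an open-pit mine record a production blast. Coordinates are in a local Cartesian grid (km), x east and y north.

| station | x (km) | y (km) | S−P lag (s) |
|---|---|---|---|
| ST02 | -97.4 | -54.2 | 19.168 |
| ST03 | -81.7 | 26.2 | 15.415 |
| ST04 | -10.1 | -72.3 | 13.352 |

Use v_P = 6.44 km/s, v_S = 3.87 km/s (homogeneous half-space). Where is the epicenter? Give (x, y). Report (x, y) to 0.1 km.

(67.7, 31.2)

Distance from S−P lag: d = Δt · v_P v_S / (v_P − v_S) = Δt · (6.44·3.87)/(6.44−3.87) ≈ 9.6976·Δt.
So d_ST02 = 185.88, d_ST03 = 149.49, d_ST04 = 129.48 km.
Circle about each station: (x + 97.4)² + (y + 54.2)² = 185.88²; (x + 81.7)² + (y − 26.2)² = 149.49²; (x + 10.1)² + (y + 72.3)² = 129.48².
Subtracting pairs of circle equations eliminates x²+y² and gives linear equations (the radical axes):
31.4 x + 160.8 y = 7141.04
174.6 x − 36.2 y = 10691.20
Solving the 2×2 system: x ≈ 67.7, y ≈ 31.2 km.
Check against ST02 (with the unrounded x, y): √((x + 97.4)²+(y + 54.2)²) = 185.87 ≈ 185.88 km. ✓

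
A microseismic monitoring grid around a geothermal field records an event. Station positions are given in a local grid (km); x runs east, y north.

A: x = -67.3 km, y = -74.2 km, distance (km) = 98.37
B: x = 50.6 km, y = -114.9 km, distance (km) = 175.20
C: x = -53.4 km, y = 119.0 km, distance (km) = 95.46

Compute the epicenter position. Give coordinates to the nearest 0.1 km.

x ≈ -56.7 km, y ≈ 23.6 km

Circle about each station: (x + 67.3)² + (y + 74.2)² = 98.37²; (x − 50.6)² + (y + 114.9)² = 175.20²; (x + 53.4)² + (y − 119.0)² = 95.46².
Subtracting the A equation from the B and C equations removes the quadratic terms:
235.8 x − 81.4 y = -15290.94
27.8 x + 386.4 y = 7541.68
Solving the 2×2 system: x ≈ -56.7, y ≈ 23.6 km.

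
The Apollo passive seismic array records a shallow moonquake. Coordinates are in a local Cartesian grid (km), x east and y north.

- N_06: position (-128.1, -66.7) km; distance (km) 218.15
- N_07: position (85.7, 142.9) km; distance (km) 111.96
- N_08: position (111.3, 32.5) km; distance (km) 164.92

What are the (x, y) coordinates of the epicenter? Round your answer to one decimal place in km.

x ≈ -24.9 km, y ≈ 125.5 km

Circle about each station: (x + 128.1)² + (y + 66.7)² = 218.15²; (x − 85.7)² + (y − 142.9)² = 111.96²; (x − 111.3)² + (y − 32.5)² = 164.92².
Subtracting pairs of circle equations eliminates x²+y² and gives linear equations (the radical axes):
427.6 x + 419.2 y = 41960.78
478.8 x + 198.4 y = 12976.26
Solving the 2×2 system: x ≈ -24.9, y ≈ 125.5 km.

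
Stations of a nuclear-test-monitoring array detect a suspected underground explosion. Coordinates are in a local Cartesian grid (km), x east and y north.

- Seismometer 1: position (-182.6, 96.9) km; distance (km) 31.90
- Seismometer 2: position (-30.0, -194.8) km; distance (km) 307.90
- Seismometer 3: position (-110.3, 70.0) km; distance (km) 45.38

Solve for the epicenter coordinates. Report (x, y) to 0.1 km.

Circle about each station: (x + 182.6)² + (y − 96.9)² = 31.90²; (x + 30.0)² + (y + 194.8)² = 307.90²; (x + 110.3)² + (y − 70.0)² = 45.38².
Subtracting the Seismometer 1 equation from the Seismometer 2 and Seismometer 3 equations removes the quadratic terms:
305.2 x − 583.4 y = -97670.13
144.6 x − 53.8 y = -26708.01
Solving the 2×2 system: x ≈ -152.0, y ≈ 87.9 km.

(-152.0, 87.9)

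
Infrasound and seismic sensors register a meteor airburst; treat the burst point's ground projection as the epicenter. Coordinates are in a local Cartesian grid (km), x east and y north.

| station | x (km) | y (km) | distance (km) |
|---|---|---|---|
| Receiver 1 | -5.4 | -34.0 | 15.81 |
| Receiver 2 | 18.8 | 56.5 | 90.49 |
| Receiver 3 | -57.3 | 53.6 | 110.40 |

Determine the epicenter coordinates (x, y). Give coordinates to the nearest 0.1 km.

Circle about each station: (x + 5.4)² + (y + 34.0)² = 15.81²; (x − 18.8)² + (y − 56.5)² = 90.49²; (x + 57.3)² + (y − 53.6)² = 110.40².
Subtracting the Receiver 1 equation from the Receiver 2 and Receiver 3 equations removes the quadratic terms:
48.4 x + 181.0 y = -5577.95
-103.8 x + 175.2 y = -6967.11
Solving the 2×2 system: x ≈ 10.4, y ≈ -33.6 km.

(10.4, -33.6)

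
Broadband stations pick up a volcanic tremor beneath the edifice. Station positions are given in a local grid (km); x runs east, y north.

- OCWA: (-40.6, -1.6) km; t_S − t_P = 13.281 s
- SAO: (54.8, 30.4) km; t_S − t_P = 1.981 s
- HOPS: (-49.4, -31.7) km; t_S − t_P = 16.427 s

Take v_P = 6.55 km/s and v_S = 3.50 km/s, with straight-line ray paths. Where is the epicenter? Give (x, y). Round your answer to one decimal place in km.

Distance from S−P lag: d = Δt · v_P v_S / (v_P − v_S) = Δt · (6.55·3.50)/(6.55−3.50) ≈ 7.5164·Δt.
So d_OCWA = 99.83, d_SAO = 14.89, d_HOPS = 123.47 km.
Circle about each station: (x + 40.6)² + (y + 1.6)² = 99.83²; (x − 54.8)² + (y − 30.4)² = 14.89²; (x + 49.4)² + (y + 31.7)² = 123.47².
Subtracting pairs of circle equations eliminates x²+y² and gives linear equations (the radical axes):
190.8 x + 64.0 y = 12020.60
-17.6 x − 60.2 y = -3484.48
Solving the 2×2 system: x ≈ 48.3, y ≈ 43.8 km.

(48.3, 43.8)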